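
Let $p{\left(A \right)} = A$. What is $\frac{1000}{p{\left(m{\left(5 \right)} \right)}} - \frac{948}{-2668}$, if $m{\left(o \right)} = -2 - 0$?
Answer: $- \frac{333263}{667} \approx -499.64$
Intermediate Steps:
$m{\left(o \right)} = -2$ ($m{\left(o \right)} = -2 + 0 = -2$)
$\frac{1000}{p{\left(m{\left(5 \right)} \right)}} - \frac{948}{-2668} = \frac{1000}{-2} - \frac{948}{-2668} = 1000 \left(- \frac{1}{2}\right) - - \frac{237}{667} = -500 + \frac{237}{667} = - \frac{333263}{667}$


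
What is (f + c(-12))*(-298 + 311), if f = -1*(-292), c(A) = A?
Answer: 3640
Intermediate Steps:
f = 292
(f + c(-12))*(-298 + 311) = (292 - 12)*(-298 + 311) = 280*13 = 3640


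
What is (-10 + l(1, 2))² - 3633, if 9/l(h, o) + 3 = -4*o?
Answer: -425432/121 ≈ -3516.0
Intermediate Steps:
l(h, o) = 9/(-3 - 4*o)
(-10 + l(1, 2))² - 3633 = (-10 - 9/(3 + 4*2))² - 3633 = (-10 - 9/(3 + 8))² - 3633 = (-10 - 9/11)² - 3633 = (-119/11)² - 3633 = 14161/121 - 3633 = -425432/121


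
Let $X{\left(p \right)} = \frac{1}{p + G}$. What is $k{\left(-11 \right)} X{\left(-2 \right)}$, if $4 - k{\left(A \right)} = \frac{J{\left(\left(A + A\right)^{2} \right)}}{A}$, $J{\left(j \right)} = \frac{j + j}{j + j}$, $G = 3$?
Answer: $\frac{45}{11} \approx 4.0909$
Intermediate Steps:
$X{\left(p \right)} = \frac{1}{3 + p}$ ($X{\left(p \right)} = \frac{1}{p + 3} = \frac{1}{3 + p}$)
$J{\left(j \right)} = 1$ ($J{\left(j \right)} = \frac{2 j}{2 j} = 2 j \frac{1}{2 j} = 1$)
$k{\left(A \right)} = 4 - \frac{1}{A}$ ($k{\left(A \right)} = 4 - 1 \frac{1}{A} = 4 - \frac{1}{A}$)
$k{\left(-11 \right)} X{\left(-2 \right)} = \frac{4 - \frac{1}{-11}}{3 - 2} = \frac{4 - - \frac{1}{11}}{1} = \left(4 + \frac{1}{11}\right) 1 = \frac{45}{11} \cdot 1 = \frac{45}{11}$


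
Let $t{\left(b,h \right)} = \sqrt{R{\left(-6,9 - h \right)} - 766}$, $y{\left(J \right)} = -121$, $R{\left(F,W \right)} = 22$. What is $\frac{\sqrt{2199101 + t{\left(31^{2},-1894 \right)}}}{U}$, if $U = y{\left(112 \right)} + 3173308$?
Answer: $\frac{\sqrt{2199101 + 2 i \sqrt{186}}}{3173187} \approx 0.00046733 + 2.8983 \cdot 10^{-9} i$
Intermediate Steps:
$t{\left(b,h \right)} = 2 i \sqrt{186}$ ($t{\left(b,h \right)} = \sqrt{22 - 766} = \sqrt{-744} = 2 i \sqrt{186}$)
$U = 3173187$ ($U = -121 + 3173308 = 3173187$)
$\frac{\sqrt{2199101 + t{\left(31^{2},-1894 \right)}}}{U} = \frac{\sqrt{2199101 + 2 i \sqrt{186}}}{3173187}$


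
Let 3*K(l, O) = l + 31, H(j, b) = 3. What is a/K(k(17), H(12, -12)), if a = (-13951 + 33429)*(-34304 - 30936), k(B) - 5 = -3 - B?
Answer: -238264635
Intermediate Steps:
k(B) = 2 - B (k(B) = 5 + (-3 - B) = 2 - B)
K(l, O) = 31/3 + l/3 (K(l, O) = (l + 31)/3 = (31 + l)/3 = 31/3 + l/3)
a = -1270744720 (a = 19478*(-65240) = -1270744720)
a/K(k(17), H(12, -12)) = -1270744720/(31/3 + (2 - 1*17)/3) = -1270744720/(31/3 + (2 - 17)/3) = -1270744720/(31/3 + (⅓)*(-15)) = -1270744720/(31/3 - 5) = -1270744720/16/3 = -1270744720*3/16 = -238264635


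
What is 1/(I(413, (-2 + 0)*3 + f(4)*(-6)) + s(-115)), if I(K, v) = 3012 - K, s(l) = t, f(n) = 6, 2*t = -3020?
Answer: 1/1089 ≈ 0.00091827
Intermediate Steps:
t = -1510 (t = (½)*(-3020) = -1510)
s(l) = -1510
1/(I(413, (-2 + 0)*3 + f(4)*(-6)) + s(-115)) = 1/((3012 - 1*413) - 1510) = 1/((3012 - 413) - 1510) = 1/(2599 - 1510) = 1/1089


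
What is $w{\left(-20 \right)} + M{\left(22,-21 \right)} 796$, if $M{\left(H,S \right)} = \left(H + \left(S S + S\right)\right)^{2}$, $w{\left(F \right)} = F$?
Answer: $155509724$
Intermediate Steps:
$M{\left(H,S \right)} = \left(H + S + S^{2}\right)^{2}$ ($M{\left(H,S \right)} = \left(H + \left(S^{2} + S\right)\right)^{2} = \left(H + \left(S + S^{2}\right)\right)^{2} = \left(H + S + S^{2}\right)^{2}$)
$w{\left(-20 \right)} + M{\left(22,-21 \right)} 796 = -20 + \left(22 - 21 + \left(-21\right)^{2}\right)^{2} \cdot 796 = -20 + \left(22 - 21 + 441\right)^{2} \cdot 796 = -20 + 442^{2} \cdot 796 = -20 + 195364 \cdot 796 = -20 + 155509744 = 155509724$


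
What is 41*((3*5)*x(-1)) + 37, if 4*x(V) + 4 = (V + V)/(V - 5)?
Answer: -2107/4 ≈ -526.75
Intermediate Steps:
x(V) = -1 + V/(2*(-5 + V)) (x(V) = -1 + ((V + V)/(V - 5))/4 = -1 + ((2*V)/(-5 + V))/4 = -1 + (2*V/(-5 + V))/4 = -1 + V/(2*(-5 + V)))
41*((3*5)*x(-1)) + 37 = 41*((3*5)*((10 - 1*(-1))/(2*(-5 - 1)))) + 37 = 41*(15*((½)*(10 + 1)/(-6))) + 37 = 41*(15*((½)*(-⅙)*11)) + 37 = 41*(15*(-11/12)) + 37 = 41*(-55/4) + 37 = -2255/4 + 37 = -2107/4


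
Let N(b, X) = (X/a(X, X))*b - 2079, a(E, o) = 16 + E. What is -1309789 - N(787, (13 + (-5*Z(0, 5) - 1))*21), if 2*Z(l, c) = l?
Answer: -87666151/67 ≈ -1.3085e+6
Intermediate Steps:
Z(l, c) = l/2
N(b, X) = -2079 + X*b/(16 + X) (N(b, X) = (X/(16 + X))*b - 2079 = X*b/(16 + X) - 2079 = -2079 + X*b/(16 + X))
-1309789 - N(787, (13 + (-5*Z(0, 5) - 1))*21) = -1309789 - (-33264 - 2079*(13 + (-5*0/2 - 1))*21 + ((13 + (-5*0/2 - 1))*21)*787)/(16 + (13 + (-5*0/2 - 1))*21) = -1309789 - (-33264 - 2079*(13 + (-5*0 - 1))*21 + ((13 + (-5*0 - 1))*21)*787)/(16 + (13 + (-5*0 - 1))*21) = -1309789 - (-33264 - 2079*(13 + (0 - 1))*21 + ((13 + (0 - 1))*21)*787)/(16 + (13 + (0 - 1))*21) = -1309789 - (-33264 - 2079*(13 - 1)*21 + ((13 - 1)*21)*787)/(16 + (13 - 1)*21) = -1309789 - (-33264 - 24948*21 + (12*21)*787)/(16 + 12*21) = -1309789 - (-33264 - 2079*252 + 252*787)/(16 + 252) = -1309789 - (-33264 - 523908 + 198324)/268 = -1309789 - (-358848)/268 = -1309789 - 1*(-89712/67) = -1309789 + 89712/67 = -87666151/67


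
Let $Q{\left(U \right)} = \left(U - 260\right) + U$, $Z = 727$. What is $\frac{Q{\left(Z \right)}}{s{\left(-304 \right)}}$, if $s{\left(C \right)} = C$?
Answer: $- \frac{597}{152} \approx -3.9276$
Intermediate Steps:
$Q{\left(U \right)} = -260 + 2 U$ ($Q{\left(U \right)} = \left(-260 + U\right) + U = -260 + 2 U$)
$\frac{Q{\left(Z \right)}}{s{\left(-304 \right)}} = \frac{-260 + 2 \cdot 727}{-304} = \left(-260 + 1454\right) \left(- \frac{1}{304}\right) = 1194 \left(- \frac{1}{304}\right) = - \frac{597}{152}$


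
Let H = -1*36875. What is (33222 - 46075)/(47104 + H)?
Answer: -12853/10229 ≈ -1.2565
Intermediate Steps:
H = -36875
(33222 - 46075)/(47104 + H) = (33222 - 46075)/(47104 - 36875) = -12853/10229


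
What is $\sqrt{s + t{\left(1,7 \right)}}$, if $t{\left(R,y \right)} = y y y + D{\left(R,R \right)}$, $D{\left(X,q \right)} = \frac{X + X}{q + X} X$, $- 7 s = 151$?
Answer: $\frac{\sqrt{15799}}{7} \approx 17.956$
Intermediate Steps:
$s = - \frac{151}{7}$ ($s = \left(- \frac{1}{7}\right) 151 = - \frac{151}{7} \approx -21.571$)
$D{\left(X,q \right)} = \frac{2 X^{2}}{X + q}$ ($D{\left(X,q \right)} = \frac{2 X}{X + q} X = \frac{2 X^{2}}{X + q}$)
$t{\left(R,y \right)} = R + y^{3}$ ($t{\left(R,y \right)} = y y y + \frac{2 R^{2}}{R + R} = y^{2} y + \frac{2 R^{2}}{2 R} = y^{3} + 2 R^{2} \frac{1}{2 R} = y^{3} + R = R + y^{3}$)
$\sqrt{s + t{\left(1,7 \right)}} = \sqrt{- \frac{151}{7} + \left(1 + 7^{3}\right)} = \sqrt{- \frac{151}{7} + \left(1 + 343\right)} = \sqrt{- \frac{151}{7} + 344} = \sqrt{\frac{2257}{7}} = \frac{\sqrt{15799}}{7}$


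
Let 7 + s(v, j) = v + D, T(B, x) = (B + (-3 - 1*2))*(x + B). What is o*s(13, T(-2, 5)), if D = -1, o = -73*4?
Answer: -1460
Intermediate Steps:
o = -292
T(B, x) = (-5 + B)*(B + x) (T(B, x) = (B + (-3 - 2))*(B + x) = (B - 5)*(B + x) = (-5 + B)*(B + x))
s(v, j) = -8 + v (s(v, j) = -7 + (v - 1) = -7 + (-1 + v) = -8 + v)
o*s(13, T(-2, 5)) = -292*(-8 + 13) = -292*5 = -1460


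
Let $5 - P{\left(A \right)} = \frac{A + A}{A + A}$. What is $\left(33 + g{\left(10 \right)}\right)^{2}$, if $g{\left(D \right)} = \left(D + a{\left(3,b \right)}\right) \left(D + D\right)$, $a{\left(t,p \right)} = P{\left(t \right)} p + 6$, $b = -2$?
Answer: $37249$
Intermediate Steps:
$P{\left(A \right)} = 4$ ($P{\left(A \right)} = 5 - \frac{A + A}{A + A} = 5 - \frac{2 A}{2 A} = 5 - 2 A \frac{1}{2 A} = 5 - 1 = 4$)
$a{\left(t,p \right)} = 6 + 4 p$ ($a{\left(t,p \right)} = 4 p + 6 = 6 + 4 p$)
$g{\left(D \right)} = 2 D \left(-2 + D\right)$ ($g{\left(D \right)} = \left(D + \left(6 + 4 \left(-2\right)\right)\right) \left(D + D\right) = \left(D + \left(6 - 8\right)\right) 2 D = \left(D - 2\right) 2 D = \left(-2 + D\right) 2 D = 2 D \left(-2 + D\right)$)
$\left(33 + g{\left(10 \right)}\right)^{2} = \left(33 + 2 \cdot 10 \left(-2 + 10\right)\right)^{2} = \left(33 + 2 \cdot 10 \cdot 8\right)^{2} = \left(33 + 160\right)^{2} = 193^{2} = 37249$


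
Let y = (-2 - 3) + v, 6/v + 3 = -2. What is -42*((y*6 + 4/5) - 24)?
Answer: 12684/5 ≈ 2536.8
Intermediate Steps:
v = -6/5 (v = 6/(-3 - 2) = 6/(-5) = 6*(-1/5) = -6/5 ≈ -1.2000)
y = -31/5 (y = (-2 - 3) - 6/5 = -5 - 6/5 = -31/5 ≈ -6.2000)
-42*((y*6 + 4/5) - 24) = -42*((-31/5*6 + 4/5) - 24) = -42*((-186/5 + 4*(1/5)) - 24) = -42*((-186/5 + 4/5) - 24) = -42*(-182/5 - 24) = -42*(-302/5) = 12684/5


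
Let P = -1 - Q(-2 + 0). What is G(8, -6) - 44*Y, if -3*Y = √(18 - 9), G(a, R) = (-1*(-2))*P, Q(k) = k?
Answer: 46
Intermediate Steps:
P = 1 (P = -1 - (-2 + 0) = -1 - 1*(-2) = -1 + 2 = 1)
G(a, R) = 2 (G(a, R) = -1*(-2)*1 = 2*1 = 2)
Y = -1 (Y = -√(18 - 9)/3 = -√9/3 = -⅓*3 = -1)
G(8, -6) - 44*Y = 2 - 44*(-1) = 2 + 44 = 46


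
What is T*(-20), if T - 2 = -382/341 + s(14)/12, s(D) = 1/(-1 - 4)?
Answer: -17659/1023 ≈ -17.262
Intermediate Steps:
s(D) = -⅕ (s(D) = 1/(-5) = -⅕)
T = 17659/20460 (T = 2 + (-382/341 - ⅕/12) = 2 + (-382*1/341 - ⅕*1/12) = 2 + (-382/341 - 1/60) = 2 - 23261/20460 = 17659/20460 ≈ 0.86310)
T*(-20) = (17659/20460)*(-20) = -17659/1023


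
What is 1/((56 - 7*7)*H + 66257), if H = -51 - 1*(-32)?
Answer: 1/66124 ≈ 1.5123e-5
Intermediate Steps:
H = -19 (H = -51 + 32 = -19)
1/((56 - 7*7)*H + 66257) = 1/((56 - 7*7)*(-19) + 66257) = 1/((56 - 49)*(-19) + 66257) = 1/(7*(-19) + 66257) = 1/(-133 + 66257) = 1/66124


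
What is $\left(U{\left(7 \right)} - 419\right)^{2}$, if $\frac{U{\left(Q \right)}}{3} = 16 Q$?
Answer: $6889$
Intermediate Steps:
$U{\left(Q \right)} = 48 Q$ ($U{\left(Q \right)} = 3 \cdot 16 Q = 48 Q$)
$\left(U{\left(7 \right)} - 419\right)^{2} = \left(48 \cdot 7 - 419\right)^{2} = \left(336 - 419\right)^{2} = \left(-83\right)^{2} = 6889$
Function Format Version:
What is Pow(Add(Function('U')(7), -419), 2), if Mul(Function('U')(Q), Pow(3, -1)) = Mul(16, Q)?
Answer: 6889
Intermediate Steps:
Function('U')(Q) = Mul(48, Q) (Function('U')(Q) = Mul(3, Mul(16, Q)) = Mul(48, Q))
Pow(Add(Function('U')(7), -419), 2) = Pow(Add(Mul(48, 7), -419), 2) = Pow(Add(336, -419), 2) = Pow(-83, 2) = 6889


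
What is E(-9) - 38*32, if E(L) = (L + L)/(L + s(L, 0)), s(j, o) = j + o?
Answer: -1215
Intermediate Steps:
E(L) = 1 (E(L) = (L + L)/(L + (L + 0)) = (2*L)/(L + L) = (2*L)/((2*L)) = (2*L)*(1/(2*L)) = 1)
E(-9) - 38*32 = 1 - 38*32 = 1 - 1216 = -1215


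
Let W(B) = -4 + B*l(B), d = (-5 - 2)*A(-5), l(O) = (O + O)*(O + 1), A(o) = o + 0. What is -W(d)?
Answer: -88196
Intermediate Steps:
A(o) = o
l(O) = 2*O*(1 + O) (l(O) = (2*O)*(1 + O) = 2*O*(1 + O))
d = 35 (d = (-5 - 2)*(-5) = -7*(-5) = 35)
W(B) = -4 + 2*B²*(1 + B) (W(B) = -4 + B*(2*B*(1 + B)) = -4 + 2*B²*(1 + B))
-W(d) = -(-4 + 2*35²*(1 + 35)) = -(-4 + 2*1225*36) = -(-4 + 88200) = -1*88196 = -88196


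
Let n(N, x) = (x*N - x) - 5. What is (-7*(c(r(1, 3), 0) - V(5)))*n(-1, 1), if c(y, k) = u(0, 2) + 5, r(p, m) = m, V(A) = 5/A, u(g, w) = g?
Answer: 196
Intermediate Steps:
n(N, x) = -5 - x + N*x (n(N, x) = (N*x - x) - 5 = (-x + N*x) - 5 = -5 - x + N*x)
c(y, k) = 5 (c(y, k) = 0 + 5 = 5)
(-7*(c(r(1, 3), 0) - V(5)))*n(-1, 1) = (-7*(5 - 5/5))*(-5 - 1*1 - 1*1) = (-7*(5 - 5/5))*(-5 - 1 - 1) = -7*(5 - 1*1)*(-7) = -7*(5 - 1)*(-7) = -7*4*(-7) = -28*(-7) = 196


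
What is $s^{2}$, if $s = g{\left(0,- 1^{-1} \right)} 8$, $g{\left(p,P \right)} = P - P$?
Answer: $0$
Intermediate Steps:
$g{\left(p,P \right)} = 0$
$s = 0$ ($s = 0 \cdot 8 = 0$)
$s^{2} = 0^{2} = 0$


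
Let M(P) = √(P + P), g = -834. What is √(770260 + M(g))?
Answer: √(770260 + 2*I*√417) ≈ 877.64 + 0.023*I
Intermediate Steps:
M(P) = √2*√P (M(P) = √(2*P) = √2*√P)
√(770260 + M(g)) = √(770260 + √2*√(-834)) = √(770260 + √2*(I*√834)) = √(770260 + 2*I*√417)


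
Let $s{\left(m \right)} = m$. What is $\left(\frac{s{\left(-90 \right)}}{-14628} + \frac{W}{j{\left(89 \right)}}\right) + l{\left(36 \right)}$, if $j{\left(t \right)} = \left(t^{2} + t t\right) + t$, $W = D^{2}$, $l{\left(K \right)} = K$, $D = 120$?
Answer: $\frac{1433578173}{38839778} \approx 36.91$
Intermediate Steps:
$W = 14400$ ($W = 120^{2} = 14400$)
$j{\left(t \right)} = t + 2 t^{2}$ ($j{\left(t \right)} = \left(t^{2} + t^{2}\right) + t = 2 t^{2} + t = t + 2 t^{2}$)
$\left(\frac{s{\left(-90 \right)}}{-14628} + \frac{W}{j{\left(89 \right)}}\right) + l{\left(36 \right)} = \left(- \frac{90}{-14628} + \frac{14400}{89 \left(1 + 2 \cdot 89\right)}\right) + 36 = \left(\left(-90\right) \left(- \frac{1}{14628}\right) + \frac{14400}{89 \left(1 + 178\right)}\right) + 36 = \left(\frac{15}{2438} + \frac{14400}{89 \cdot 179}\right) + 36 = \left(\frac{15}{2438} + \frac{14400}{15931}\right) + 36 = \frac{35346165}{38839778} + 36 = \frac{1433578173}{38839778}$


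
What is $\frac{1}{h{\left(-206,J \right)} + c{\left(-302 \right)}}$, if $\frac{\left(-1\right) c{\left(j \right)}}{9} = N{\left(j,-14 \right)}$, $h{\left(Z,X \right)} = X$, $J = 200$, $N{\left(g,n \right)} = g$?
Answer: $\frac{1}{2918} \approx 0.0003427$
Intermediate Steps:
$c{\left(j \right)} = - 9 j$
$\frac{1}{h{\left(-206,J \right)} + c{\left(-302 \right)}} = \frac{1}{200 - -2718} = \frac{1}{200 + 2718} = \frac{1}{2918}$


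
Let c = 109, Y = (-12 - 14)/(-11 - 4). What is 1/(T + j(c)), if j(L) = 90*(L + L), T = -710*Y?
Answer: 3/55168 ≈ 5.4379e-5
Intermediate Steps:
Y = 26/15 (Y = -26/(-15) = -26*(-1/15) = 26/15 ≈ 1.7333)
T = -3692/3 (T = -710*26/15 = -3692/3 ≈ -1230.7)
j(L) = 180*L (j(L) = 90*(2*L) = 180*L)
1/(T + j(c)) = 1/(-3692/3 + 180*109) = 1/(-3692/3 + 19620) = 1/(55168/3) = 3/55168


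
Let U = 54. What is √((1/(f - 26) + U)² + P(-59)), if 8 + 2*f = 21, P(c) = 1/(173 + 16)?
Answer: √1952229405/819 ≈ 53.949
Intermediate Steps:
P(c) = 1/189
f = 13/2 (f = -4 + (½)*21 = -4 + 21/2 = 13/2 ≈ 6.5000)
√((1/(f - 26) + U)² + P(-59)) = √((1/(13/2 - 26) + 54)² + 1/189) = √((1/(-39/2) + 54)² + 1/189) = √((-2/39 + 54)² + 1/189) = √((2104/39)² + 1/189) = √(4426816/1521 + 1/189) = √(92963305/31941) = √1952229405/819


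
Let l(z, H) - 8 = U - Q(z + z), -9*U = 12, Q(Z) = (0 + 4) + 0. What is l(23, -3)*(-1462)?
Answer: -11696/3 ≈ -3898.7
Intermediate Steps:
Q(Z) = 4 (Q(Z) = 4 + 0 = 4)
U = -4/3 (U = -⅑*12 = -4/3 ≈ -1.3333)
l(z, H) = 8/3 (l(z, H) = 8 + (-4/3 - 1*4) = 8 + (-4/3 - 4) = 8 - 16/3 = 8/3)
l(23, -3)*(-1462) = (8/3)*(-1462) = -11696/3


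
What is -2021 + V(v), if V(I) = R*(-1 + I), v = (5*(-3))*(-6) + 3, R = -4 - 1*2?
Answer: -2573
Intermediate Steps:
R = -6 (R = -4 - 2 = -6)
v = 93 (v = -15*(-6) + 3 = 90 + 3 = 93)
V(I) = 6 - 6*I (V(I) = -6*(-1 + I) = 6 - 6*I)
-2021 + V(v) = -2021 + (6 - 6*93) = -2021 + (6 - 558) = -2021 - 552 = -2573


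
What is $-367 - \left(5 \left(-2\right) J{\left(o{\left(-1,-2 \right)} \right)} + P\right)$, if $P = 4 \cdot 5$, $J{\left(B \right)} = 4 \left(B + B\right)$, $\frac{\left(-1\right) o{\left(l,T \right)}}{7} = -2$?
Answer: $733$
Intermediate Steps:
$o{\left(l,T \right)} = 14$ ($o{\left(l,T \right)} = \left(-7\right) \left(-2\right) = 14$)
$J{\left(B \right)} = 8 B$ ($J{\left(B \right)} = 4 \cdot 2 B = 8 B$)
$P = 20$
$-367 - \left(5 \left(-2\right) J{\left(o{\left(-1,-2 \right)} \right)} + P\right) = -367 - \left(5 \left(-2\right) 8 \cdot 14 + 20\right) = -367 - \left(\left(-10\right) 112 + 20\right) = -367 - \left(-1120 + 20\right) = -367 - -1100 = -367 + 1100 = 733$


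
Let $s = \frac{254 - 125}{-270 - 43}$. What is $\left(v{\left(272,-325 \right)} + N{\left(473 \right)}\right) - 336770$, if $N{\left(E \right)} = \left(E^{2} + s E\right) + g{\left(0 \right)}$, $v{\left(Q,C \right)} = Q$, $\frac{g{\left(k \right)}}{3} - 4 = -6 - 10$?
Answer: $- \frac{35368982}{313} \approx -1.13 \cdot 10^{5}$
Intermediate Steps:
$s = - \frac{129}{313}$ ($s = \frac{129}{-313} = 129 \left(- \frac{1}{313}\right) = - \frac{129}{313} \approx -0.41214$)
$g{\left(k \right)} = -36$ ($g{\left(k \right)} = 12 + 3 \left(-6 - 10\right) = 12 + 3 \left(-16\right) = 12 - 48 = -36$)
$N{\left(E \right)} = -36 + E^{2} - \frac{129 E}{313}$ ($N{\left(E \right)} = \left(E^{2} - \frac{129 E}{313}\right) - 36 = -36 + E^{2} - \frac{129 E}{313}$)
$\left(v{\left(272,-325 \right)} + N{\left(473 \right)}\right) - 336770 = \left(272 - \left(\frac{72285}{313} - 223729\right)\right) - 336770 = \left(272 - - \frac{69954892}{313}\right) - 336770 = \left(272 + \frac{69954892}{313}\right) - 336770 = \frac{70040028}{313} - 336770 = - \frac{35368982}{313}$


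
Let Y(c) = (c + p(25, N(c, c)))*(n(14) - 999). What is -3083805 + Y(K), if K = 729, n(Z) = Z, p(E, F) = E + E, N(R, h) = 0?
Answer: -3851120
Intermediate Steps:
p(E, F) = 2*E
Y(c) = -49250 - 985*c (Y(c) = (c + 2*25)*(14 - 999) = (c + 50)*(-985) = (50 + c)*(-985) = -49250 - 985*c)
-3083805 + Y(K) = -3083805 + (-49250 - 985*729) = -3083805 + (-49250 - 718065) = -3083805 - 767315 = -3851120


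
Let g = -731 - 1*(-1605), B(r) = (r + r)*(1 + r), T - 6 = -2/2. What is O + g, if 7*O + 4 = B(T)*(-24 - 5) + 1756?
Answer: 6130/7 ≈ 875.71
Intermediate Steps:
T = 5 (T = 6 - 2/2 = 6 - 2*1/2 = 6 - 1 = 5)
B(r) = 2*r*(1 + r) (B(r) = (2*r)*(1 + r) = 2*r*(1 + r))
g = 874 (g = -731 + 1605 = 874)
O = 12/7 (O = -4/7 + ((2*5*(1 + 5))*(-24 - 5) + 1756)/7 = -4/7 + ((2*5*6)*(-29) + 1756)/7 = -4/7 + (60*(-29) + 1756)/7 = -4/7 + (-1740 + 1756)/7 = -4/7 + (1/7)*16 = -4/7 + 16/7 = 12/7 ≈ 1.7143)
O + g = 12/7 + 874 = 6130/7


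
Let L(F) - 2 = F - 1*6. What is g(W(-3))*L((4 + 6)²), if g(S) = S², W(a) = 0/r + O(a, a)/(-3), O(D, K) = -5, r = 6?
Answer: 800/3 ≈ 266.67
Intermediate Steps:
W(a) = 5/3 (W(a) = 0/6 - 5/(-3) = 0*(⅙) - 5*(-⅓) = 0 + 5/3 = 5/3)
L(F) = -4 + F (L(F) = 2 + (F - 1*6) = 2 + (F - 6) = 2 + (-6 + F) = -4 + F)
g(W(-3))*L((4 + 6)²) = (5/3)²*(-4 + (4 + 6)²) = 25*(-4 + 10²)/9 = 25*(-4 + 100)/9 = (25/9)*96 = 800/3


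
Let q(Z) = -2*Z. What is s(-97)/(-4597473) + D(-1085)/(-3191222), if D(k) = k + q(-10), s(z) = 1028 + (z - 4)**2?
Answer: -10312641031/4890518994002 ≈ -0.0021087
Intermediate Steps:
s(z) = 1028 + (-4 + z)**2
D(k) = 20 + k (D(k) = k - 2*(-10) = k + 20 = 20 + k)
s(-97)/(-4597473) + D(-1085)/(-3191222) = (1028 + (-4 - 97)**2)/(-4597473) + (20 - 1085)/(-3191222) = (1028 + (-101)**2)*(-1/4597473) - 1065*(-1/3191222) = (1028 + 10201)*(-1/4597473) + 1065/3191222 = 11229*(-1/4597473) + 1065/3191222 = -3743/1532491 + 1065/3191222 = -10312641031/4890518994002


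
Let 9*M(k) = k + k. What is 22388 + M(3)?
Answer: 67166/3 ≈ 22389.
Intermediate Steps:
M(k) = 2*k/9 (M(k) = (k + k)/9 = (2*k)/9 = 2*k/9)
22388 + M(3) = 22388 + (2/9)*3 = 22388 + 2/3 = 67166/3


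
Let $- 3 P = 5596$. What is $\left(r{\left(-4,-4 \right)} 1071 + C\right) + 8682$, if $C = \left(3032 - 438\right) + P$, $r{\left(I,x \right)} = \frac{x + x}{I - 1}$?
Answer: $\frac{166864}{15} \approx 11124.0$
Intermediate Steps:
$P = - \frac{5596}{3}$ ($P = \left(- \frac{1}{3}\right) 5596 = - \frac{5596}{3} \approx -1865.3$)
$r{\left(I,x \right)} = \frac{2 x}{-1 + I}$
$C = \frac{2186}{3}$ ($C = \left(3032 - 438\right) - \frac{5596}{3} = 2594 - \frac{5596}{3} = \frac{2186}{3} \approx 728.67$)
$\left(r{\left(-4,-4 \right)} 1071 + C\right) + 8682 = \left(2 \left(-4\right) \frac{1}{-1 - 4} \cdot 1071 + \frac{2186}{3}\right) + 8682 = \left(2 \left(-4\right) \frac{1}{-5} \cdot 1071 + \frac{2186}{3}\right) + 8682 = \left(2 \left(-4\right) \left(- \frac{1}{5}\right) 1071 + \frac{2186}{3}\right) + 8682 = \left(\frac{8}{5} \cdot 1071 + \frac{2186}{3}\right) + 8682 = \left(\frac{8568}{5} + \frac{2186}{3}\right) + 8682 = \frac{36634}{15} + 8682 = \frac{166864}{15}$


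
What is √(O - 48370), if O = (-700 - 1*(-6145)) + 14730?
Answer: I*√28195 ≈ 167.91*I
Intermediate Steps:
O = 20175 (O = (-700 + 6145) + 14730 = 5445 + 14730 = 20175)
√(O - 48370) = √(20175 - 48370) = √(-28195) = I*√28195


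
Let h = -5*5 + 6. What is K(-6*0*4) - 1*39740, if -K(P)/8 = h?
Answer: -39588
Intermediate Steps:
h = -19 (h = -25 + 6 = -19)
K(P) = 152 (K(P) = -8*(-19) = 152)
K(-6*0*4) - 1*39740 = 152 - 1*39740 = 152 - 39740 = -39588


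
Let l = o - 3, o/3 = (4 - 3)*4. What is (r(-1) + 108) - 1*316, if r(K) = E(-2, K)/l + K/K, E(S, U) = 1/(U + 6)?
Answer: -9314/45 ≈ -206.98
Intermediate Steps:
o = 12 (o = 3*((4 - 3)*4) = 3*(1*4) = 3*4 = 12)
E(S, U) = 1/(6 + U)
l = 9 (l = 12 - 3 = 9)
r(K) = 1 + 1/(9*(6 + K)) (r(K) = 1/((6 + K)*9) + K/K = (⅑)/(6 + K) + 1 = 1/(9*(6 + K)) + 1 = 1 + 1/(9*(6 + K)))
(r(-1) + 108) - 1*316 = ((55/9 - 1)/(6 - 1) + 108) - 1*316 = ((46/9)/5 + 108) - 316 = ((⅕)*(46/9) + 108) - 316 = (46/45 + 108) - 316 = 4906/45 - 316 = -9314/45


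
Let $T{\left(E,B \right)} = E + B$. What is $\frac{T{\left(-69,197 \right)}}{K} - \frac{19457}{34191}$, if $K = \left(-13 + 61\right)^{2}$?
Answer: $- \frac{11705}{22794} \approx -0.51351$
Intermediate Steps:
$T{\left(E,B \right)} = B + E$
$K = 2304$ ($K = 48^{2} = 2304$)
$\frac{T{\left(-69,197 \right)}}{K} - \frac{19457}{34191} = \frac{197 - 69}{2304} - \frac{19457}{34191} = 128 \cdot \frac{1}{2304} - \frac{19457}{34191} = \frac{1}{18} - \frac{19457}{34191} = - \frac{11705}{22794}$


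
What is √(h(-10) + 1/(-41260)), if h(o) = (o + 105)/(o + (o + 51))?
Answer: √1253372957785/639530 ≈ 1.7506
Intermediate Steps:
h(o) = (105 + o)/(51 + 2*o) (h(o) = (105 + o)/(o + (51 + o)) = (105 + o)/(51 + 2*o))
√(h(-10) + 1/(-41260)) = √((105 - 10)/(51 + 2*(-10)) + 1/(-41260)) = √(95/(51 - 20) - 1/41260) = √(95/31 - 1/41260) = √(3919669/1279060) = √1253372957785/639530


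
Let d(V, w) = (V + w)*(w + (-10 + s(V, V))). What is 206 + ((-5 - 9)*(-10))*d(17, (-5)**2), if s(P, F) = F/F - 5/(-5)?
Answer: 100166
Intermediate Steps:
s(P, F) = 2 (s(P, F) = 1 - 5*(-1/5) = 1 + 1 = 2)
d(V, w) = (-8 + w)*(V + w) (d(V, w) = (V + w)*(w + (-10 + 2)) = (V + w)*(w - 8) = (V + w)*(-8 + w) = (-8 + w)*(V + w))
206 + ((-5 - 9)*(-10))*d(17, (-5)**2) = 206 + ((-5 - 9)*(-10))*(((-5)**2)**2 - 8*17 - 8*(-5)**2 + 17*(-5)**2) = 206 + (-14*(-10))*(25**2 - 136 - 8*25 + 17*25) = 206 + 140*(625 - 136 - 200 + 425) = 206 + 140*714 = 206 + 99960 = 100166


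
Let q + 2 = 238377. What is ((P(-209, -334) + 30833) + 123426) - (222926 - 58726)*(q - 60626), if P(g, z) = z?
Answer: -29186231875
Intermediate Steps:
q = 238375 (q = -2 + 238377 = 238375)
((P(-209, -334) + 30833) + 123426) - (222926 - 58726)*(q - 60626) = ((-334 + 30833) + 123426) - (222926 - 58726)*(238375 - 60626) = (30499 + 123426) - 164200*177749 = 153925 - 1*29186385800 = 153925 - 29186385800 = -29186231875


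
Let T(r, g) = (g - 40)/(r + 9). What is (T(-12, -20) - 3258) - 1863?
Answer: -5101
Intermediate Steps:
T(r, g) = (-40 + g)/(9 + r)
(T(-12, -20) - 3258) - 1863 = ((-40 - 20)/(9 - 12) - 3258) - 1863 = (-60/(-3) - 3258) - 1863 = (-1/3*(-60) - 3258) - 1863 = (20 - 3258) - 1863 = -3238 - 1863 = -5101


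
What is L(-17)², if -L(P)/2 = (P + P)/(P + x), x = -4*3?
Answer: 4624/841 ≈ 5.4982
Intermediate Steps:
x = -12
L(P) = -4*P/(-12 + P) (L(P) = -2*(P + P)/(P - 12) = -2*2*P/(-12 + P) = -4*P/(-12 + P))
L(-17)² = (-4*(-17)/(-12 - 17))² = (-4*(-17)/(-29))² = (-4*(-17)*(-1/29))² = (-68/29)² = 4624/841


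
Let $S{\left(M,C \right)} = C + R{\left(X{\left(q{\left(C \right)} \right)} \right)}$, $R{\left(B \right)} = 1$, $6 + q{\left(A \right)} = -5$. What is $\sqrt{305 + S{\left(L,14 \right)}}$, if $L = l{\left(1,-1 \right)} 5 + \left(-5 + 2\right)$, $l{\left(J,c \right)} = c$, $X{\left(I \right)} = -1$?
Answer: $8 \sqrt{5} \approx 17.889$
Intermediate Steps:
$q{\left(A \right)} = -11$ ($q{\left(A \right)} = -6 - 5 = -11$)
$L = -8$ ($L = \left(-1\right) 5 + \left(-5 + 2\right) = -5 - 3 = -8$)
$S{\left(M,C \right)} = 1 + C$ ($S{\left(M,C \right)} = C + 1 = 1 + C$)
$\sqrt{305 + S{\left(L,14 \right)}} = \sqrt{305 + \left(1 + 14\right)} = \sqrt{305 + 15} = \sqrt{320} = 8 \sqrt{5}$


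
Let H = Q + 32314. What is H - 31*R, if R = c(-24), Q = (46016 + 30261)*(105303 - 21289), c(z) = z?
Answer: 6408368936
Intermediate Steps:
Q = 6408335878 (Q = 76277*84014 = 6408335878)
R = -24
H = 6408368192 (H = 6408335878 + 32314 = 6408368192)
H - 31*R = 6408368192 - 31*(-24) = 6408368192 + 744 = 6408368936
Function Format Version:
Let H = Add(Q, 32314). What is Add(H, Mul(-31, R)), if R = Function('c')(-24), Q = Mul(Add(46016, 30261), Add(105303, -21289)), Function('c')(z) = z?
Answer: 6408368936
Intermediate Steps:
Q = 6408335878 (Q = Mul(76277, 84014) = 6408335878)
R = -24
H = 6408368192 (H = Add(6408335878, 32314) = 6408368192)
Add(H, Mul(-31, R)) = Add(6408368192, Mul(-31, -24)) = Add(6408368192, 744) = 6408368936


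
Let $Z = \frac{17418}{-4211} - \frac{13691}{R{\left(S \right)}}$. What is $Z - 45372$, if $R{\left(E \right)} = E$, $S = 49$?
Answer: $- \frac{9420519391}{206339} \approx -45656.0$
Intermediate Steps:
$Z = - \frac{58506283}{206339}$ ($Z = \frac{17418}{-4211} - \frac{13691}{49} = 17418 \left(- \frac{1}{4211}\right) - \frac{13691}{49} = - \frac{17418}{4211} - \frac{13691}{49} = - \frac{58506283}{206339} \approx -283.54$)
$Z - 45372 = - \frac{58506283}{206339} - 45372 = - \frac{9420519391}{206339}$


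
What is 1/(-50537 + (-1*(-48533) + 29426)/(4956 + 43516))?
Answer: -48472/2449551505 ≈ -1.9788e-5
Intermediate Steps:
1/(-50537 + (-1*(-48533) + 29426)/(4956 + 43516)) = 1/(-50537 + (48533 + 29426)/48472) = 1/(-50537 + 77959*(1/48472)) = 1/(-50537 + 77959/48472) = 1/(-2449551505/48472) = -48472/2449551505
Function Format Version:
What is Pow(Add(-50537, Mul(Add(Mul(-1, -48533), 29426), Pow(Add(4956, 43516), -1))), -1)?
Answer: Rational(-48472, 2449551505) ≈ -1.9788e-5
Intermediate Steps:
Pow(Add(-50537, Mul(Add(Mul(-1, -48533), 29426), Pow(Add(4956, 43516), -1))), -1) = Pow(Add(-50537, Mul(Add(48533, 29426), Pow(48472, -1))), -1) = Pow(Add(-50537, Mul(77959, Rational(1, 48472))), -1) = Pow(Add(-50537, Rational(77959, 48472)), -1) = Pow(Rational(-2449551505, 48472), -1) = Rational(-48472, 2449551505)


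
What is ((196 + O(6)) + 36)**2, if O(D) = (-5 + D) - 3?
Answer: 52900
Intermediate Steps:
O(D) = -8 + D
((196 + O(6)) + 36)**2 = ((196 + (-8 + 6)) + 36)**2 = ((196 - 2) + 36)**2 = (194 + 36)**2 = 230**2 = 52900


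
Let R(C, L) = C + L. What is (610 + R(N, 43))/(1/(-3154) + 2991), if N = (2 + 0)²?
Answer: 2072178/9433613 ≈ 0.21966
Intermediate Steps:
N = 4 (N = 2² = 4)
(610 + R(N, 43))/(1/(-3154) + 2991) = (610 + (4 + 43))/(1/(-3154) + 2991) = (610 + 47)/(-1/3154 + 2991) = 657/(9433613/3154) = 657*(3154/9433613) = 2072178/9433613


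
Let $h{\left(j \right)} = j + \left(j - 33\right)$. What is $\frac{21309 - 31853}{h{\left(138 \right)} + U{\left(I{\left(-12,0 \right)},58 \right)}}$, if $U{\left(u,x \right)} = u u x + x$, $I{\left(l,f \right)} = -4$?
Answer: $- \frac{10544}{1229} \approx -8.5793$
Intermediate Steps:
$U{\left(u,x \right)} = x + x u^{2}$ ($U{\left(u,x \right)} = u^{2} x + x = x u^{2} + x = x + x u^{2}$)
$h{\left(j \right)} = -33 + 2 j$ ($h{\left(j \right)} = j + \left(-33 + j\right) = -33 + 2 j$)
$\frac{21309 - 31853}{h{\left(138 \right)} + U{\left(I{\left(-12,0 \right)},58 \right)}} = \frac{21309 - 31853}{\left(-33 + 2 \cdot 138\right) + 58 \left(1 + \left(-4\right)^{2}\right)} = - \frac{10544}{\left(-33 + 276\right) + 58 \left(1 + 16\right)} = - \frac{10544}{243 + 58 \cdot 17} = - \frac{10544}{243 + 986} = - \frac{10544}{1229}$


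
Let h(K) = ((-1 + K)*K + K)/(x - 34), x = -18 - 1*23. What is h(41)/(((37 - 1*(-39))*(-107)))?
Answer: 1681/609900 ≈ 0.0027562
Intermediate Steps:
x = -41 (x = -18 - 23 = -41)
h(K) = -K/75 - K*(-1 + K)/75 (h(K) = ((-1 + K)*K + K)/(-41 - 34) = (K*(-1 + K) + K)/(-75) = (K + K*(-1 + K))*(-1/75) = -K/75 - K*(-1 + K)/75)
h(41)/(((37 - 1*(-39))*(-107))) = (-1/75*41²)/(((37 - 1*(-39))*(-107))) = (-1/75*1681)/(((37 + 39)*(-107))) = -1681/(75*(76*(-107))) = -1681/75/(-8132) = -1681/75*(-1/8132) = 1681/609900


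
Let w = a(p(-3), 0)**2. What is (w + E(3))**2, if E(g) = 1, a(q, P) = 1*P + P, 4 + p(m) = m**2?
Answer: 1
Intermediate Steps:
p(m) = -4 + m**2
a(q, P) = 2*P (a(q, P) = P + P = 2*P)
w = 0 (w = (2*0)**2 = 0**2 = 0)
(w + E(3))**2 = (0 + 1)**2 = 1**2 = 1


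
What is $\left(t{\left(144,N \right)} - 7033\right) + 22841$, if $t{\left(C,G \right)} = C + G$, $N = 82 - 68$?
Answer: $15966$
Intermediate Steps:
$N = 14$
$\left(t{\left(144,N \right)} - 7033\right) + 22841 = \left(\left(144 + 14\right) - 7033\right) + 22841 = \left(158 - 7033\right) + 22841 = -6875 + 22841 = 15966$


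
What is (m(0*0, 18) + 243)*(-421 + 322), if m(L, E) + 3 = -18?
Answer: -21978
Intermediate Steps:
m(L, E) = -21 (m(L, E) = -3 - 18 = -21)
(m(0*0, 18) + 243)*(-421 + 322) = (-21 + 243)*(-421 + 322) = 222*(-99) = -21978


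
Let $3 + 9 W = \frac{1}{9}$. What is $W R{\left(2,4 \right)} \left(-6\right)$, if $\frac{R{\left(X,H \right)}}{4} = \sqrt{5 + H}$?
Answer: $\frac{208}{9} \approx 23.111$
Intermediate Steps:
$R{\left(X,H \right)} = 4 \sqrt{5 + H}$
$W = - \frac{26}{81}$ ($W = - \frac{1}{3} + \frac{1}{9 \cdot 9} = - \frac{1}{3} + \frac{1}{9} \cdot \frac{1}{9} = - \frac{1}{3} + \frac{1}{81} = - \frac{26}{81} \approx -0.32099$)
$W R{\left(2,4 \right)} \left(-6\right) = - \frac{26 \cdot 4 \sqrt{5 + 4}}{81} \left(-6\right) = - \frac{26 \cdot 4 \sqrt{9}}{81} \left(-6\right) = - \frac{26 \cdot 4 \cdot 3}{81} \left(-6\right) = \left(- \frac{26}{81}\right) 12 \left(-6\right) = \left(- \frac{104}{27}\right) \left(-6\right) = \frac{208}{9}$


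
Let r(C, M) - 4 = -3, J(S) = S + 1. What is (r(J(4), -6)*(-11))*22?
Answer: -242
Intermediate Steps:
J(S) = 1 + S
r(C, M) = 1 (r(C, M) = 4 - 3 = 1)
(r(J(4), -6)*(-11))*22 = (1*(-11))*22 = -11*22 = -242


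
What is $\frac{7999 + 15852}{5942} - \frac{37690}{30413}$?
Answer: $\frac{501426483}{180714046} \approx 2.7747$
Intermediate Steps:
$\frac{7999 + 15852}{5942} - \frac{37690}{30413} = 23851 \cdot \frac{1}{5942} - \frac{37690}{30413} = \frac{23851}{5942} - \frac{37690}{30413} = \frac{501426483}{180714046}$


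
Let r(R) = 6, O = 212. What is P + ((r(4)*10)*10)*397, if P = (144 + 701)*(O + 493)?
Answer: 833925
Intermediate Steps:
P = 595725 (P = (144 + 701)*(212 + 493) = 845*705 = 595725)
P + ((r(4)*10)*10)*397 = 595725 + ((6*10)*10)*397 = 595725 + (60*10)*397 = 595725 + 600*397 = 595725 + 238200 = 833925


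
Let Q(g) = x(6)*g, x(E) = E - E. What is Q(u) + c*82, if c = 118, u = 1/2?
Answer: 9676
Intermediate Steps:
u = ½ ≈ 0.50000
x(E) = 0
Q(g) = 0 (Q(g) = 0*g = 0)
Q(u) + c*82 = 0 + 118*82 = 0 + 9676 = 9676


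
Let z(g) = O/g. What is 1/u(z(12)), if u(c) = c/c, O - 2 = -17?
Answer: 1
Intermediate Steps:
O = -15 (O = 2 - 17 = -15)
z(g) = -15/g
u(c) = 1
1/u(z(12)) = 1/1 = 1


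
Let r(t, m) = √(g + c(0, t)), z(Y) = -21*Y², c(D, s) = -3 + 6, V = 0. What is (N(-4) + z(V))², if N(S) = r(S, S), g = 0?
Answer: 3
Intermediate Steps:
c(D, s) = 3
r(t, m) = √3 (r(t, m) = √(0 + 3) = √3)
N(S) = √3
(N(-4) + z(V))² = (√3 - 21*0²)² = (√3 - 21*0)² = (√3 + 0)² = (√3)² = 3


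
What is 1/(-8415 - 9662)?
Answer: -1/18077 ≈ -5.5319e-5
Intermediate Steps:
1/(-8415 - 9662) = 1/(-18077) = -1/18077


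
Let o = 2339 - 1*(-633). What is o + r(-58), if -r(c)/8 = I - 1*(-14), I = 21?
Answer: 2692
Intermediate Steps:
r(c) = -280 (r(c) = -8*(21 - 1*(-14)) = -8*(21 + 14) = -8*35 = -280)
o = 2972 (o = 2339 + 633 = 2972)
o + r(-58) = 2972 - 280 = 2692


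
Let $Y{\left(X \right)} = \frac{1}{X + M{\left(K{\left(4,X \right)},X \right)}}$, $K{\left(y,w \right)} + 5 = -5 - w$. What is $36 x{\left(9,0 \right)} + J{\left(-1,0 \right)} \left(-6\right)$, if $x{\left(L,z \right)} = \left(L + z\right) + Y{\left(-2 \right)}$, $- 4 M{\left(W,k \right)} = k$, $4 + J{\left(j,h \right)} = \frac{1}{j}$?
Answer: $330$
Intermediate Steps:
$K{\left(y,w \right)} = -10 - w$ ($K{\left(y,w \right)} = -5 - \left(5 + w\right) = -10 - w$)
$J{\left(j,h \right)} = -4 + \frac{1}{j}$
$M{\left(W,k \right)} = - \frac{k}{4}$
$Y{\left(X \right)} = \frac{4}{3 X}$ ($Y{\left(X \right)} = \frac{1}{X - \frac{X}{4}} = \frac{1}{\frac{3}{4} X} = \frac{4}{3 X}$)
$x{\left(L,z \right)} = - \frac{2}{3} + L + z$ ($x{\left(L,z \right)} = \left(L + z\right) + \frac{4}{3 \left(-2\right)} = \left(L + z\right) + \frac{4}{3} \left(- \frac{1}{2}\right) = \left(L + z\right) - \frac{2}{3} = - \frac{2}{3} + L + z$)
$36 x{\left(9,0 \right)} + J{\left(-1,0 \right)} \left(-6\right) = 36 \left(- \frac{2}{3} + 9 + 0\right) + \left(-4 + \frac{1}{-1}\right) \left(-6\right) = 36 \cdot \frac{25}{3} + \left(-4 - 1\right) \left(-6\right) = 300 - -30 = 300 + 30 = 330$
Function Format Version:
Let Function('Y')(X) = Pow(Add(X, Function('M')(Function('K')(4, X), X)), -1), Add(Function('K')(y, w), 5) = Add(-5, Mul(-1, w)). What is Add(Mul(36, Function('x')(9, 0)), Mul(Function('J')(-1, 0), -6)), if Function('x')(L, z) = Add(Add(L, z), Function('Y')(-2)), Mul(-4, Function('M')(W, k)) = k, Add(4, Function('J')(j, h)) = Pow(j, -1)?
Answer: 330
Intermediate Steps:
Function('K')(y, w) = Add(-10, Mul(-1, w)) (Function('K')(y, w) = Add(-5, Add(-5, Mul(-1, w))) = Add(-10, Mul(-1, w)))
Function('J')(j, h) = Add(-4, Pow(j, -1))
Function('M')(W, k) = Mul(Rational(-1, 4), k)
Function('Y')(X) = Mul(Rational(4, 3), Pow(X, -1)) (Function('Y')(X) = Pow(Add(X, Mul(Rational(-1, 4), X)), -1) = Pow(Mul(Rational(3, 4), X), -1) = Mul(Rational(4, 3), Pow(X, -1)))
Function('x')(L, z) = Add(Rational(-2, 3), L, z) (Function('x')(L, z) = Add(Add(L, z), Mul(Rational(4, 3), Pow(-2, -1))) = Add(Add(L, z), Mul(Rational(4, 3), Rational(-1, 2))) = Add(Add(L, z), Rational(-2, 3)) = Add(Rational(-2, 3), L, z))
Add(Mul(36, Function('x')(9, 0)), Mul(Function('J')(-1, 0), -6)) = Add(Mul(36, Add(Rational(-2, 3), 9, 0)), Mul(Add(-4, Pow(-1, -1)), -6)) = Add(Mul(36, Rational(25, 3)), Mul(Add(-4, -1), -6)) = Add(300, Mul(-5, -6)) = Add(300, 30) = 330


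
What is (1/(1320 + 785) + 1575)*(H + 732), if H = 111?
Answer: 2794861968/2105 ≈ 1.3277e+6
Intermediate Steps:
(1/(1320 + 785) + 1575)*(H + 732) = (1/(1320 + 785) + 1575)*(111 + 732) = (1/2105 + 1575)*843 = (3315376/2105)*843 = 2794861968/2105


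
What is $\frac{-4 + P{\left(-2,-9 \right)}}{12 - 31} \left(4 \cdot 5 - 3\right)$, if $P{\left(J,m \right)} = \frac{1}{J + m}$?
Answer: $\frac{765}{209} \approx 3.6603$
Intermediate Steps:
$\frac{-4 + P{\left(-2,-9 \right)}}{12 - 31} \left(4 \cdot 5 - 3\right) = \frac{-4 + \frac{1}{-2 - 9}}{12 - 31} \left(4 \cdot 5 - 3\right) = \frac{-4 + \frac{1}{-11}}{-19} \left(20 - 3\right) = \left(-4 - \frac{1}{11}\right) \left(- \frac{1}{19}\right) 17 = \left(- \frac{45}{11}\right) \left(- \frac{1}{19}\right) 17 = \frac{45}{209} \cdot 17 = \frac{765}{209}$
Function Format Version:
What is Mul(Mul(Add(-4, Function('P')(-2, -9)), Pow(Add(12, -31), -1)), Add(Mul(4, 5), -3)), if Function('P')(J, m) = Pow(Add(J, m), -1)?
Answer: Rational(765, 209) ≈ 3.6603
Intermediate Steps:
Mul(Mul(Add(-4, Function('P')(-2, -9)), Pow(Add(12, -31), -1)), Add(Mul(4, 5), -3)) = Mul(Mul(Add(-4, Pow(Add(-2, -9), -1)), Pow(Add(12, -31), -1)), Add(Mul(4, 5), -3)) = Mul(Mul(Add(-4, Pow(-11, -1)), Pow(-19, -1)), Add(20, -3)) = Mul(Mul(Add(-4, Rational(-1, 11)), Rational(-1, 19)), 17) = Mul(Mul(Rational(-45, 11), Rational(-1, 19)), 17) = Mul(Rational(45, 209), 17) = Rational(765, 209)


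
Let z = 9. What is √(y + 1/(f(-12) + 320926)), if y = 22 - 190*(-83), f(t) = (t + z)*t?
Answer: √1626838233492610/320962 ≈ 125.67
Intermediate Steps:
f(t) = t*(9 + t) (f(t) = (t + 9)*t = (9 + t)*t = t*(9 + t))
y = 15792 (y = 22 + 15770 = 15792)
√(y + 1/(f(-12) + 320926)) = √(15792 + 1/(-12*(9 - 12) + 320926)) = √(15792 + 1/(-12*(-3) + 320926)) = √(15792 + 1/(36 + 320926)) = √(15792 + 1/320962) = √(5068631905/320962) = √1626838233492610/320962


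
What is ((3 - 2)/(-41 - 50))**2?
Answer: 1/8281 ≈ 0.00012076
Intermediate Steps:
((3 - 2)/(-41 - 50))**2 = (1/(-91))**2 = (1*(-1/91))**2 = (-1/91)**2 = 1/8281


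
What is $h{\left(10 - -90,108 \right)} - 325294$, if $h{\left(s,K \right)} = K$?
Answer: $-325186$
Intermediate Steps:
$h{\left(10 - -90,108 \right)} - 325294 = 108 - 325294 = -325186$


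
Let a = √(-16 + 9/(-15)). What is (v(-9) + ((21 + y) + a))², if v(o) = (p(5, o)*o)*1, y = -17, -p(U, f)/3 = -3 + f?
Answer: (1600 - I*√415)²/25 ≈ 1.0238e+5 - 2607.6*I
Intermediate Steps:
p(U, f) = 9 - 3*f (p(U, f) = -3*(-3 + f) = 9 - 3*f)
v(o) = o*(9 - 3*o) (v(o) = ((9 - 3*o)*o)*1 = (o*(9 - 3*o))*1 = o*(9 - 3*o))
a = I*√415/5 (a = √(-16 + 9*(-1/15)) = √(-16 - ⅗) = √(-83/5) = I*√415/5 ≈ 4.0743*I)
(v(-9) + ((21 + y) + a))² = (3*(-9)*(3 - 1*(-9)) + ((21 - 17) + I*√415/5))² = (3*(-9)*(3 + 9) + (4 + I*√415/5))² = (3*(-9)*12 + (4 + I*√415/5))² = (-324 + (4 + I*√415/5))² = (-320 + I*√415/5)²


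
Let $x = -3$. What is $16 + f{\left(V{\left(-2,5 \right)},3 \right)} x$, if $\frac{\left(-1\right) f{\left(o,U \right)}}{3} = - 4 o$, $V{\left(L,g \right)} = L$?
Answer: $88$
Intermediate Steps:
$f{\left(o,U \right)} = 12 o$ ($f{\left(o,U \right)} = - 3 \left(- 4 o\right) = 12 o$)
$16 + f{\left(V{\left(-2,5 \right)},3 \right)} x = 16 + 12 \left(-2\right) \left(-3\right) = 16 - -72 = 16 + 72 = 88$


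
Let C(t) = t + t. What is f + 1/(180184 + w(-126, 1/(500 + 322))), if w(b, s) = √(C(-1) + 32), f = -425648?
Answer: -6909602260654532/16233136913 - √30/32466273826 ≈ -4.2565e+5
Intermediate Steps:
C(t) = 2*t
w(b, s) = √30 (w(b, s) = √(2*(-1) + 32) = √(-2 + 32) = √30)
f + 1/(180184 + w(-126, 1/(500 + 322))) = -425648 + 1/(180184 + √30)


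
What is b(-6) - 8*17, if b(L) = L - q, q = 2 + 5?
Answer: -149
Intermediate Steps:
q = 7
b(L) = -7 + L (b(L) = L - 1*7 = L - 7 = -7 + L)
b(-6) - 8*17 = (-7 - 6) - 8*17 = -13 - 136 = -149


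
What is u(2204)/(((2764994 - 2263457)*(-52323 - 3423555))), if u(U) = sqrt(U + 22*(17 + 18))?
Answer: -sqrt(2974)/1743281424486 ≈ -3.1283e-11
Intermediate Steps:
u(U) = sqrt(770 + U) (u(U) = sqrt(U + 22*35) = sqrt(U + 770) = sqrt(770 + U))
u(2204)/(((2764994 - 2263457)*(-52323 - 3423555))) = sqrt(770 + 2204)/(((2764994 - 2263457)*(-52323 - 3423555))) = sqrt(2974)/((501537*(-3475878))) = sqrt(2974)/(-1743281424486) = sqrt(2974)*(-1/1743281424486) = -sqrt(2974)/1743281424486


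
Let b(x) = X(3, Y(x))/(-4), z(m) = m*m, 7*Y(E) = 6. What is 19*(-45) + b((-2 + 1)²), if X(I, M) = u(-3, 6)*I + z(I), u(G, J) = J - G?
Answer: -864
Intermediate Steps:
Y(E) = 6/7 (Y(E) = (⅐)*6 = 6/7)
z(m) = m²
X(I, M) = I² + 9*I (X(I, M) = (6 - 1*(-3))*I + I² = (6 + 3)*I + I² = 9*I + I² = I² + 9*I)
b(x) = -9 (b(x) = (3*(9 + 3))/(-4) = (3*12)*(-¼) = 36*(-¼) = -9)
19*(-45) + b((-2 + 1)²) = 19*(-45) - 9 = -855 - 9 = -864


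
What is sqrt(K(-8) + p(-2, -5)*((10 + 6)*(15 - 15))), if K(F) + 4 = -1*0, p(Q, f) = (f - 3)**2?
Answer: 2*I ≈ 2.0*I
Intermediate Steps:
p(Q, f) = (-3 + f)**2
K(F) = -4 (K(F) = -4 - 1*0 = -4 + 0 = -4)
sqrt(K(-8) + p(-2, -5)*((10 + 6)*(15 - 15))) = sqrt(-4 + (-3 - 5)**2*((10 + 6)*(15 - 15))) = sqrt(-4 + (-8)**2*(16*0)) = sqrt(-4 + 64*0) = sqrt(-4 + 0) = sqrt(-4) = 2*I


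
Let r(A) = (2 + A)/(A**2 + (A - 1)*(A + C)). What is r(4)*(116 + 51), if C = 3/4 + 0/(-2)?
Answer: 4008/121 ≈ 33.124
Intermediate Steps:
C = 3/4 (C = 3*(1/4) + 0*(-1/2) = 3/4 + 0 = 3/4 ≈ 0.75000)
r(A) = (2 + A)/(A**2 + (-1 + A)*(3/4 + A)) (r(A) = (2 + A)/(A**2 + (A - 1)*(A + 3/4)) = (2 + A)/(A**2 + (-1 + A)*(3/4 + A)))
r(4)*(116 + 51) = (4*(2 + 4)/(-3 - 1*4 + 8*4**2))*(116 + 51) = (4*6/(-3 - 4 + 8*16))*167 = (4*6/(-3 - 4 + 128))*167 = (4*6/121)*167 = (4*(1/121)*6)*167 = (24/121)*167 = 4008/121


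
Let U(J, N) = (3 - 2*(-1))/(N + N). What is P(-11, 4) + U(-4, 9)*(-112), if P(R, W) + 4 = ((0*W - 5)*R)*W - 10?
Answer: 1574/9 ≈ 174.89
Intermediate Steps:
P(R, W) = -14 - 5*R*W (P(R, W) = -4 + (((0*W - 5)*R)*W - 10) = -4 + (((0 - 5)*R)*W - 10) = -4 + ((-5*R)*W - 10) = -4 + (-5*R*W - 10) = -4 + (-10 - 5*R*W) = -14 - 5*R*W)
U(J, N) = 5/(2*N) (U(J, N) = (3 + 2)/((2*N)) = 5*(1/(2*N)) = 5/(2*N))
P(-11, 4) + U(-4, 9)*(-112) = (-14 - 5*(-11)*4) + ((5/2)/9)*(-112) = (-14 + 220) + ((5/2)*(⅑))*(-112) = 206 + (5/18)*(-112) = 206 - 280/9 = 1574/9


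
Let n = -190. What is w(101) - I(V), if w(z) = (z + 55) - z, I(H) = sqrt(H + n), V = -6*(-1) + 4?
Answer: 55 - 6*I*sqrt(5) ≈ 55.0 - 13.416*I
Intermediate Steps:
V = 10 (V = 6 + 4 = 10)
I(H) = sqrt(-190 + H) (I(H) = sqrt(H - 190) = sqrt(-190 + H))
w(z) = 55 (w(z) = (55 + z) - z = 55)
w(101) - I(V) = 55 - sqrt(-190 + 10) = 55 - sqrt(-180) = 55 - 6*I*sqrt(5)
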